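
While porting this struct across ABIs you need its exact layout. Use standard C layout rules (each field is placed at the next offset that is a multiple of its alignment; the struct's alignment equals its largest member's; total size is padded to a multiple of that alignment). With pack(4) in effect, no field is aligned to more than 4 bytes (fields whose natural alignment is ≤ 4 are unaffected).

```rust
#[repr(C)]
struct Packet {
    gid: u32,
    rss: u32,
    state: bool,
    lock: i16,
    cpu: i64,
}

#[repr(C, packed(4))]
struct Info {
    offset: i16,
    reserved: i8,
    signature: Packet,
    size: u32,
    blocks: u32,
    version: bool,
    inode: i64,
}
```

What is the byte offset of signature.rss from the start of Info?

Packet: @0: gid [4B, align 4] → 4; @4: rss [4B, align 4] → 8; @8: state [1B, align 1] → 9; +1 pad (align 2); @10: lock [2B, align 2] → 12; +4 pad (align 8); @16: cpu [8B, align 8] → 24; size 24, align 8
@0: offset [2B, align 2] → 2
@2: reserved [1B, align 1] → 3
+1 pad (align 4)
@4: signature [24B, align 4] → 28
within Packet: rss at 4
4 + 4 = 8

8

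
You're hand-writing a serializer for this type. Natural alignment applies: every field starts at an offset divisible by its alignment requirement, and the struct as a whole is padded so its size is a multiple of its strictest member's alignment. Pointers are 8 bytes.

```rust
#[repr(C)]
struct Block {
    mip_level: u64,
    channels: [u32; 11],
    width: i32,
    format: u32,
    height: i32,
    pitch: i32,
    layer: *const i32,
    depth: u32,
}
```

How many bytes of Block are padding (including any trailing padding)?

mip_level at 0 (size 8, align 8) → ends 8
channels at 8 (size 44, align 4) → ends 52
width at 52 (size 4, align 4) → ends 56
format at 56 (size 4, align 4) → ends 60
height at 60 (size 4, align 4) → ends 64
pitch at 64 (size 4, align 4) → ends 68
pad 4 to align 8 for layer
layer at 72 (size 8, align 8) → ends 80
depth at 80 (size 4, align 4) → ends 84
tail pad 4 to reach multiple of 8
total 88 bytes, alignment 8
data bytes 80, size 88 → padding 8

8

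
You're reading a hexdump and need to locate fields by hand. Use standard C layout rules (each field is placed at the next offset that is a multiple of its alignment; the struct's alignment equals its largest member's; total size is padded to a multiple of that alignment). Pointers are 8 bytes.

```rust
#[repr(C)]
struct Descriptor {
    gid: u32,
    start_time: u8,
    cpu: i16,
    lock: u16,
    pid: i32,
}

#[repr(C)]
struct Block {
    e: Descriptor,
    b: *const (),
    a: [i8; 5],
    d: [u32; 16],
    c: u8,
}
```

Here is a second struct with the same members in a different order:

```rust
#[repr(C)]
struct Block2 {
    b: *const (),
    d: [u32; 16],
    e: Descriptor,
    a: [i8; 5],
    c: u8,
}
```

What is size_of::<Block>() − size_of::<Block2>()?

Descriptor: 0..4  gid  (4B, 4-aligned); 4..5  start_time  (1B, 1-aligned); 5..6  -- padding (1B); 6..8  cpu  (2B, 2-aligned); 8..10  lock  (2B, 2-aligned); 10..12  -- padding (2B); 12..16  pid  (4B, 4-aligned); sizeof = 16, alignof = 4
0..16  e  (16B, 4-aligned)
16..24  b  (8B, 8-aligned)
24..29  a  (5B, 1-aligned)
29..32  -- padding (3B)
32..96  d  (64B, 4-aligned)
96..97  c  (1B, 1-aligned)
97..104  -- tail padding (7B)
sizeof = 104, alignof = 8
— Block2 —
0..8  b  (8B, 8-aligned)
8..72  d  (64B, 4-aligned)
72..88  e  (16B, 4-aligned)
88..93  a  (5B, 1-aligned)
93..94  c  (1B, 1-aligned)
94..96  -- tail padding (2B)
sizeof = 96, alignof = 8
104 − 96 = 8

8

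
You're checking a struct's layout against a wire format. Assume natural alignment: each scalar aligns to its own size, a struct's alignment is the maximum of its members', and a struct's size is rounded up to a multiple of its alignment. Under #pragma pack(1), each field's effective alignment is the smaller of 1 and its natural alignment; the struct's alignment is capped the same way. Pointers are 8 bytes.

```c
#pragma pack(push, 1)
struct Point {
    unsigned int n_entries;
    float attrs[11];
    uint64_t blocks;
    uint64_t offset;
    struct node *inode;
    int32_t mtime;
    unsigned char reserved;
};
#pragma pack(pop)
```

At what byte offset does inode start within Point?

n_entries at 0 (size 4, align 1) → ends 4
attrs at 4 (size 44, align 1) → ends 48
blocks at 48 (size 8, align 1) → ends 56
offset at 56 (size 8, align 1) → ends 64
inode at 64 (size 8, align 1) → ends 72

64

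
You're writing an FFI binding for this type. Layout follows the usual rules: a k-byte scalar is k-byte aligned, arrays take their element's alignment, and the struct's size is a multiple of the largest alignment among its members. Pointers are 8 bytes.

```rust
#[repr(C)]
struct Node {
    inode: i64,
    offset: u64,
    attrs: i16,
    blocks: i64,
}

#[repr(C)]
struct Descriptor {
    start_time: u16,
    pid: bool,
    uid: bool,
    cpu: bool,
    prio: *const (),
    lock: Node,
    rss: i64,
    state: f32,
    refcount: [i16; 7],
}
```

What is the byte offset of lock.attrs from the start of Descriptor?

32

Node: 0..8  inode  (8B, 8-aligned); 8..16  offset  (8B, 8-aligned); 16..18  attrs  (2B, 2-aligned); 18..24  -- padding (6B); 24..32  blocks  (8B, 8-aligned); sizeof = 32, alignof = 8
0..2  start_time  (2B, 2-aligned)
2..3  pid  (1B, 1-aligned)
3..4  uid  (1B, 1-aligned)
4..5  cpu  (1B, 1-aligned)
5..8  -- padding (3B)
8..16  prio  (8B, 8-aligned)
16..48  lock  (32B, 8-aligned)
within Node: attrs at 16
16 + 16 = 32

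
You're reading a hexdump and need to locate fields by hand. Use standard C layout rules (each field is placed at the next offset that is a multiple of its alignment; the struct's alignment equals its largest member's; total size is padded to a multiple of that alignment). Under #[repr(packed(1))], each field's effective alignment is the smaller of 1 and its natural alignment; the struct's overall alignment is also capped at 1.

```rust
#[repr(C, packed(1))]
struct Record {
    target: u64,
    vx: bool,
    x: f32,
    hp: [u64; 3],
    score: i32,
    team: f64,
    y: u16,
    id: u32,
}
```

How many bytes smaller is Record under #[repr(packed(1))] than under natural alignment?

natural layout:
  target at 0 (size 8, align 8) → ends 8
  vx at 8 (size 1, align 1) → ends 9
  pad 3 to align 4 for x
  x at 12 (size 4, align 4) → ends 16
  hp at 16 (size 24, align 8) → ends 40
  score at 40 (size 4, align 4) → ends 44
  pad 4 to align 8 for team
  team at 48 (size 8, align 8) → ends 56
  y at 56 (size 2, align 2) → ends 58
  pad 2 to align 4 for id
  id at 60 (size 4, align 4) → ends 64
  total 64 bytes, alignment 8
packed(1) layout:
  target at 0 (size 8, align 1) → ends 8
  vx at 8 (size 1, align 1) → ends 9
  x at 9 (size 4, align 1) → ends 13
  hp at 13 (size 24, align 1) → ends 37
  score at 37 (size 4, align 1) → ends 41
  team at 41 (size 8, align 1) → ends 49
  y at 49 (size 2, align 1) → ends 51
  id at 51 (size 4, align 1) → ends 55
  total 55 bytes, alignment 1
64 − 55 = 9

9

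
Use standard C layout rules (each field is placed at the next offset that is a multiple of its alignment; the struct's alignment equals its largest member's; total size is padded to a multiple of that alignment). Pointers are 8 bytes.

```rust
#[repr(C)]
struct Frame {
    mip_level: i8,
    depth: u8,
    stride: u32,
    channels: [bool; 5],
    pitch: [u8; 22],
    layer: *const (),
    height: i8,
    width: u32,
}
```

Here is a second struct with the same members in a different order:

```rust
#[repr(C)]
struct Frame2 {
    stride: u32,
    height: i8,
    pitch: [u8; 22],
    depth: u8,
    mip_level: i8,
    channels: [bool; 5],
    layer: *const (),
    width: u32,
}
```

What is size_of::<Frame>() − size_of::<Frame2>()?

0..1  mip_level  (1B, 1-aligned)
1..2  depth  (1B, 1-aligned)
2..4  -- padding (2B)
4..8  stride  (4B, 4-aligned)
8..13  channels  (5B, 1-aligned)
13..35  pitch  (22B, 1-aligned)
35..40  -- padding (5B)
40..48  layer  (8B, 8-aligned)
48..49  height  (1B, 1-aligned)
49..52  -- padding (3B)
52..56  width  (4B, 4-aligned)
sizeof = 56, alignof = 8
— Frame2 —
0..4  stride  (4B, 4-aligned)
4..5  height  (1B, 1-aligned)
5..27  pitch  (22B, 1-aligned)
27..28  depth  (1B, 1-aligned)
28..29  mip_level  (1B, 1-aligned)
29..34  channels  (5B, 1-aligned)
34..40  -- padding (6B)
40..48  layer  (8B, 8-aligned)
48..52  width  (4B, 4-aligned)
52..56  -- tail padding (4B)
sizeof = 56, alignof = 8
56 − 56 = 0

0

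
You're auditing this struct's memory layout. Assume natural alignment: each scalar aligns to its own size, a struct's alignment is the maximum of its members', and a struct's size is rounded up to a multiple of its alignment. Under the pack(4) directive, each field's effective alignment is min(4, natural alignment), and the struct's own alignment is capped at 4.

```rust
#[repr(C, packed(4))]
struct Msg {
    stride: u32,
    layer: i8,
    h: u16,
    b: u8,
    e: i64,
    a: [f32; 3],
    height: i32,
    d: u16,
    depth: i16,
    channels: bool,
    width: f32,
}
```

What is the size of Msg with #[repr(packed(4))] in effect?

48

stride at 0 (size 4, align 4) → ends 4
layer at 4 (size 1, align 1) → ends 5
pad 1 to align 2 for h
h at 6 (size 2, align 2) → ends 8
b at 8 (size 1, align 1) → ends 9
pad 3 to align 4 for e
e at 12 (size 8, align 4) → ends 20
a at 20 (size 12, align 4) → ends 32
height at 32 (size 4, align 4) → ends 36
d at 36 (size 2, align 2) → ends 38
depth at 38 (size 2, align 2) → ends 40
channels at 40 (size 1, align 1) → ends 41
pad 3 to align 4 for width
width at 44 (size 4, align 4) → ends 48
total 48 bytes, alignment 4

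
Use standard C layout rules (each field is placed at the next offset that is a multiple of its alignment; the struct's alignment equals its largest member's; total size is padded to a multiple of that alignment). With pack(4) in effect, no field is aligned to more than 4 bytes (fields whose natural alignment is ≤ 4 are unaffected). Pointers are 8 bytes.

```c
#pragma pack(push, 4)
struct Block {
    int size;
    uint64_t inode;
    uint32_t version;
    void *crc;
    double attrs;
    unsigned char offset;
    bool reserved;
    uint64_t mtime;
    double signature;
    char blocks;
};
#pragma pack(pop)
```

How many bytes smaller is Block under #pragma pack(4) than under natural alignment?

natural layout:
  @0: size [4B, align 4] → 4
  +4 pad (align 8)
  @8: inode [8B, align 8] → 16
  @16: version [4B, align 4] → 20
  +4 pad (align 8)
  @24: crc [8B, align 8] → 32
  @32: attrs [8B, align 8] → 40
  @40: offset [1B, align 1] → 41
  @41: reserved [1B, align 1] → 42
  +6 pad (align 8)
  @48: mtime [8B, align 8] → 56
  @56: signature [8B, align 8] → 64
  @64: blocks [1B, align 1] → 65
  +7 tail pad (align 8)
  size 72, align 8
packed(4) layout:
  @0: size [4B, align 4] → 4
  @4: inode [8B, align 4] → 12
  @12: version [4B, align 4] → 16
  @16: crc [8B, align 4] → 24
  @24: attrs [8B, align 4] → 32
  @32: offset [1B, align 1] → 33
  @33: reserved [1B, align 1] → 34
  +2 pad (align 4)
  @36: mtime [8B, align 4] → 44
  @44: signature [8B, align 4] → 52
  @52: blocks [1B, align 1] → 53
  +3 tail pad (align 4)
  size 56, align 4
72 − 56 = 16

16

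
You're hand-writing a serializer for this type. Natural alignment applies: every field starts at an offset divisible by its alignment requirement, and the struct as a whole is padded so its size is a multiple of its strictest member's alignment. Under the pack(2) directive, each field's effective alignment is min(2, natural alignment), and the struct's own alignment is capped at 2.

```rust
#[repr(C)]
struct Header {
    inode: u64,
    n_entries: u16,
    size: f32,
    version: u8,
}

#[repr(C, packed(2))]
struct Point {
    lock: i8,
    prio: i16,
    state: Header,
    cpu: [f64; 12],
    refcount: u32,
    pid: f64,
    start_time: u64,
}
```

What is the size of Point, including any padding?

Header: @0: inode [8B, align 8] → 8; @8: n_entries [2B, align 2] → 10; +2 pad (align 4); @12: size [4B, align 4] → 16; @16: version [1B, align 1] → 17; +7 tail pad (align 8); size 24, align 8
@0: lock [1B, align 1] → 1
+1 pad (align 2)
@2: prio [2B, align 2] → 4
@4: state [24B, align 2] → 28
@28: cpu [96B, align 2] → 124
@124: refcount [4B, align 2] → 128
@128: pid [8B, align 2] → 136
@136: start_time [8B, align 2] → 144
size 144, align 2

144 bytes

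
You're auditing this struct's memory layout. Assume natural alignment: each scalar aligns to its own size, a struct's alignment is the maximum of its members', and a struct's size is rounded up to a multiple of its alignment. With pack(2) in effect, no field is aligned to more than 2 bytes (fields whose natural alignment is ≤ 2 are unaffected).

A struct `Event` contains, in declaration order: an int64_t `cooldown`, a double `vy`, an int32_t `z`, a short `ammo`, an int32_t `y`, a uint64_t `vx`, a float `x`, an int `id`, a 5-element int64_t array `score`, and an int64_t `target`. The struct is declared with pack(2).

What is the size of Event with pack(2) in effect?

90

cooldown at 0 (size 8, align 2) → ends 8
vy at 8 (size 8, align 2) → ends 16
z at 16 (size 4, align 2) → ends 20
ammo at 20 (size 2, align 2) → ends 22
y at 22 (size 4, align 2) → ends 26
vx at 26 (size 8, align 2) → ends 34
x at 34 (size 4, align 2) → ends 38
id at 38 (size 4, align 2) → ends 42
score at 42 (size 40, align 2) → ends 82
target at 82 (size 8, align 2) → ends 90
total 90 bytes, alignment 2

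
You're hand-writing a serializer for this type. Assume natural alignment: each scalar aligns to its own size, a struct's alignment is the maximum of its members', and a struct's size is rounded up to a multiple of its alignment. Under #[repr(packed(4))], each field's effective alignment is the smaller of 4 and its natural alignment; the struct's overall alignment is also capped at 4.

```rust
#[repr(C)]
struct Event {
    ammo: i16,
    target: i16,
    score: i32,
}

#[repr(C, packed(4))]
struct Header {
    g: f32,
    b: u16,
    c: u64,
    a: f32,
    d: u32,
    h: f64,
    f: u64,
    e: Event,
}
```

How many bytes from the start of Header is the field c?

8

Event: @0: ammo [2B, align 2] → 2; @2: target [2B, align 2] → 4; @4: score [4B, align 4] → 8; size 8, align 4
@0: g [4B, align 4] → 4
@4: b [2B, align 2] → 6
+2 pad (align 4)
@8: c [8B, align 4] → 16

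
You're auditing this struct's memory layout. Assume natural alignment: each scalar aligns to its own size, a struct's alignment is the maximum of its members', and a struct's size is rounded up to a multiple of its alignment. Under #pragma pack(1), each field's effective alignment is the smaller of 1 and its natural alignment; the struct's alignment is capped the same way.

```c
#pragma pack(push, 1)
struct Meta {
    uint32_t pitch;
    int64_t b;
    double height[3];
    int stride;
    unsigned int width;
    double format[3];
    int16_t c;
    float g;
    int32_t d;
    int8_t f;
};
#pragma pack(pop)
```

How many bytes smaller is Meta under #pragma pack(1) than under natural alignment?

9

natural layout:
  pitch at 0 (size 4, align 4) → ends 4
  pad 4 to align 8 for b
  b at 8 (size 8, align 8) → ends 16
  height at 16 (size 24, align 8) → ends 40
  stride at 40 (size 4, align 4) → ends 44
  width at 44 (size 4, align 4) → ends 48
  format at 48 (size 24, align 8) → ends 72
  c at 72 (size 2, align 2) → ends 74
  pad 2 to align 4 for g
  g at 76 (size 4, align 4) → ends 80
  d at 80 (size 4, align 4) → ends 84
  f at 84 (size 1, align 1) → ends 85
  tail pad 3 to reach multiple of 8
  total 88 bytes, alignment 8
packed(1) layout:
  pitch at 0 (size 4, align 1) → ends 4
  b at 4 (size 8, align 1) → ends 12
  height at 12 (size 24, align 1) → ends 36
  stride at 36 (size 4, align 1) → ends 40
  width at 40 (size 4, align 1) → ends 44
  format at 44 (size 24, align 1) → ends 68
  c at 68 (size 2, align 1) → ends 70
  g at 70 (size 4, align 1) → ends 74
  d at 74 (size 4, align 1) → ends 78
  f at 78 (size 1, align 1) → ends 79
  total 79 bytes, alignment 1
88 − 79 = 9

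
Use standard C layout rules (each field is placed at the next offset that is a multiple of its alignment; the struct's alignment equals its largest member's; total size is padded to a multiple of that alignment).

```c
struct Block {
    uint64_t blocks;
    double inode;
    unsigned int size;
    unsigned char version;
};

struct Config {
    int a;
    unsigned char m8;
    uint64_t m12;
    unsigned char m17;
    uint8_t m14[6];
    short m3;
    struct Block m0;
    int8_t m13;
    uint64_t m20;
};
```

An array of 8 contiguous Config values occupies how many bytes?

576

Block: 0..8  blocks  (8B, 8-aligned); 8..16  inode  (8B, 8-aligned); 16..20  size  (4B, 4-aligned); 20..21  version  (1B, 1-aligned); 21..24  -- tail padding (3B); sizeof = 24, alignof = 8
0..4  a  (4B, 4-aligned)
4..5  m8  (1B, 1-aligned)
5..8  -- padding (3B)
8..16  m12  (8B, 8-aligned)
16..17  m17  (1B, 1-aligned)
17..23  m14  (6B, 1-aligned)
23..24  -- padding (1B)
24..26  m3  (2B, 2-aligned)
26..32  -- padding (6B)
32..56  m0  (24B, 8-aligned)
56..57  m13  (1B, 1-aligned)
57..64  -- padding (7B)
64..72  m20  (8B, 8-aligned)
sizeof = 72, alignof = 8
array of 8: 8 × 72 = 576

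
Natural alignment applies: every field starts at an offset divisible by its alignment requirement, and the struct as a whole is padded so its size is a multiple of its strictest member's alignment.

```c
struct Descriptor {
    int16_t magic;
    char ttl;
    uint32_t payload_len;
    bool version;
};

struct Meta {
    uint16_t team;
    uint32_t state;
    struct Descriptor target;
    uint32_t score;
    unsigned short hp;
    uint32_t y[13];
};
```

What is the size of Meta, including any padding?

Descriptor: 0..2  magic  (2B, 2-aligned); 2..3  ttl  (1B, 1-aligned); 3..4  -- padding (1B); 4..8  payload_len  (4B, 4-aligned); 8..9  version  (1B, 1-aligned); 9..12  -- tail padding (3B); sizeof = 12, alignof = 4
0..2  team  (2B, 2-aligned)
2..4  -- padding (2B)
4..8  state  (4B, 4-aligned)
8..20  target  (12B, 4-aligned)
20..24  score  (4B, 4-aligned)
24..26  hp  (2B, 2-aligned)
26..28  -- padding (2B)
28..80  y  (52B, 4-aligned)
sizeof = 80, alignof = 4

80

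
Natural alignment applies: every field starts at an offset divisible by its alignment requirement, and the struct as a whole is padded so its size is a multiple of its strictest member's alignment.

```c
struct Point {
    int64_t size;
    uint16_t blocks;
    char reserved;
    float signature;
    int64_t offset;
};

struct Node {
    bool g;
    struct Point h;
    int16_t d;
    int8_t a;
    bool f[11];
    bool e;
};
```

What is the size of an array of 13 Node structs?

624

Point: size at 0 (size 8, align 8) → ends 8; blocks at 8 (size 2, align 2) → ends 10; reserved at 10 (size 1, align 1) → ends 11; pad 1 to align 4 for signature; signature at 12 (size 4, align 4) → ends 16; offset at 16 (size 8, align 8) → ends 24; total 24 bytes, alignment 8
g at 0 (size 1, align 1) → ends 1
pad 7 to align 8 for h
h at 8 (size 24, align 8) → ends 32
d at 32 (size 2, align 2) → ends 34
a at 34 (size 1, align 1) → ends 35
f at 35 (size 11, align 1) → ends 46
e at 46 (size 1, align 1) → ends 47
tail pad 1 to reach multiple of 8
total 48 bytes, alignment 8
array of 13: 13 × 48 = 624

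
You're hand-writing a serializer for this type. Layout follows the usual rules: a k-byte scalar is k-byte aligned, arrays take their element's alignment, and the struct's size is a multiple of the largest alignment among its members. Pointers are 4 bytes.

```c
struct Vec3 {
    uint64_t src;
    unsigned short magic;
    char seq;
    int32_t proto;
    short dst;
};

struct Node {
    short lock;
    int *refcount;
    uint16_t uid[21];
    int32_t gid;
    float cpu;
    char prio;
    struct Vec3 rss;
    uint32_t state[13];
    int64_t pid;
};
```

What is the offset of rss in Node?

64

Vec3: 0..8  src  (8B, 8-aligned); 8..10  magic  (2B, 2-aligned); 10..11  seq  (1B, 1-aligned); 11..12  -- padding (1B); 12..16  proto  (4B, 4-aligned); 16..18  dst  (2B, 2-aligned); 18..24  -- tail padding (6B); sizeof = 24, alignof = 8
0..2  lock  (2B, 2-aligned)
2..4  -- padding (2B)
4..8  refcount  (4B, 4-aligned)
8..50  uid  (42B, 2-aligned)
50..52  -- padding (2B)
52..56  gid  (4B, 4-aligned)
56..60  cpu  (4B, 4-aligned)
60..61  prio  (1B, 1-aligned)
61..64  -- padding (3B)
64..88  rss  (24B, 8-aligned)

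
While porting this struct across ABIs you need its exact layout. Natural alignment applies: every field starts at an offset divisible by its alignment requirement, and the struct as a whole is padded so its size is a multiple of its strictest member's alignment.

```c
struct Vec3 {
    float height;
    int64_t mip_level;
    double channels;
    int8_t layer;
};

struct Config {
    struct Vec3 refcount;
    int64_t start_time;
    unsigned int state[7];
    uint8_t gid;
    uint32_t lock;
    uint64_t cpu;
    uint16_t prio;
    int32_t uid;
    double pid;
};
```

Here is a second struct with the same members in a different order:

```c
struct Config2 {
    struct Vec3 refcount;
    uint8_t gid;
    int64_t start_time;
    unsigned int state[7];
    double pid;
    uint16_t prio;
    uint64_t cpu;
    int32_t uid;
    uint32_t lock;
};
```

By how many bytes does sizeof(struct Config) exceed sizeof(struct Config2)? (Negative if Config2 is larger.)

Vec3: height at 0 (size 4, align 4) → ends 4; pad 4 to align 8 for mip_level; mip_level at 8 (size 8, align 8) → ends 16; channels at 16 (size 8, align 8) → ends 24; layer at 24 (size 1, align 1) → ends 25; tail pad 7 to reach multiple of 8; total 32 bytes, alignment 8
refcount at 0 (size 32, align 8) → ends 32
start_time at 32 (size 8, align 8) → ends 40
state at 40 (size 28, align 4) → ends 68
gid at 68 (size 1, align 1) → ends 69
pad 3 to align 4 for lock
lock at 72 (size 4, align 4) → ends 76
pad 4 to align 8 for cpu
cpu at 80 (size 8, align 8) → ends 88
prio at 88 (size 2, align 2) → ends 90
pad 2 to align 4 for uid
uid at 92 (size 4, align 4) → ends 96
pid at 96 (size 8, align 8) → ends 104
total 104 bytes, alignment 8
— Config2 —
refcount at 0 (size 32, align 8) → ends 32
gid at 32 (size 1, align 1) → ends 33
pad 7 to align 8 for start_time
start_time at 40 (size 8, align 8) → ends 48
state at 48 (size 28, align 4) → ends 76
pad 4 to align 8 for pid
pid at 80 (size 8, align 8) → ends 88
prio at 88 (size 2, align 2) → ends 90
pad 6 to align 8 for cpu
cpu at 96 (size 8, align 8) → ends 104
uid at 104 (size 4, align 4) → ends 108
lock at 108 (size 4, align 4) → ends 112
total 112 bytes, alignment 8
104 − 112 = -8

-8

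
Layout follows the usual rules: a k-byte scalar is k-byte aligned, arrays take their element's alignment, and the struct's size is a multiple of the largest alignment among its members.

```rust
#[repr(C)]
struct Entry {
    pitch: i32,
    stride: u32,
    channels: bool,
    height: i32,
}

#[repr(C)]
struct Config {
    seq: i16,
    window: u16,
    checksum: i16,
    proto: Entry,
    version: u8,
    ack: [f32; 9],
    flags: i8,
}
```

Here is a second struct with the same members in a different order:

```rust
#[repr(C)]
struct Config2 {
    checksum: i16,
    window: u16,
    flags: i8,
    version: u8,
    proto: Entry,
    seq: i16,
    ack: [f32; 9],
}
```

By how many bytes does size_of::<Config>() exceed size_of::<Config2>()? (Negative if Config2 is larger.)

4

Entry: pitch at 0 (size 4, align 4) → ends 4; stride at 4 (size 4, align 4) → ends 8; channels at 8 (size 1, align 1) → ends 9; pad 3 to align 4 for height; height at 12 (size 4, align 4) → ends 16; total 16 bytes, alignment 4
seq at 0 (size 2, align 2) → ends 2
window at 2 (size 2, align 2) → ends 4
checksum at 4 (size 2, align 2) → ends 6
pad 2 to align 4 for proto
proto at 8 (size 16, align 4) → ends 24
version at 24 (size 1, align 1) → ends 25
pad 3 to align 4 for ack
ack at 28 (size 36, align 4) → ends 64
flags at 64 (size 1, align 1) → ends 65
tail pad 3 to reach multiple of 4
total 68 bytes, alignment 4
— Config2 —
checksum at 0 (size 2, align 2) → ends 2
window at 2 (size 2, align 2) → ends 4
flags at 4 (size 1, align 1) → ends 5
version at 5 (size 1, align 1) → ends 6
pad 2 to align 4 for proto
proto at 8 (size 16, align 4) → ends 24
seq at 24 (size 2, align 2) → ends 26
pad 2 to align 4 for ack
ack at 28 (size 36, align 4) → ends 64
total 64 bytes, alignment 4
68 − 64 = 4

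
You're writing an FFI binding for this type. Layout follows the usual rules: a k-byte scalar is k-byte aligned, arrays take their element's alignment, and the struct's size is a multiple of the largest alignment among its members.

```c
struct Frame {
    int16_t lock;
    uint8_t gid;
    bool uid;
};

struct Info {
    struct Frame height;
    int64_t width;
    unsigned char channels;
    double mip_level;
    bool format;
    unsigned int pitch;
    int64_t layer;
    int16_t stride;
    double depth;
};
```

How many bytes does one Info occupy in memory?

64

Frame: @0: lock [2B, align 2] → 2; @2: gid [1B, align 1] → 3; @3: uid [1B, align 1] → 4; size 4, align 2
@0: height [4B, align 2] → 4
+4 pad (align 8)
@8: width [8B, align 8] → 16
@16: channels [1B, align 1] → 17
+7 pad (align 8)
@24: mip_level [8B, align 8] → 32
@32: format [1B, align 1] → 33
+3 pad (align 4)
@36: pitch [4B, align 4] → 40
@40: layer [8B, align 8] → 48
@48: stride [2B, align 2] → 50
+6 pad (align 8)
@56: depth [8B, align 8] → 64
size 64, align 8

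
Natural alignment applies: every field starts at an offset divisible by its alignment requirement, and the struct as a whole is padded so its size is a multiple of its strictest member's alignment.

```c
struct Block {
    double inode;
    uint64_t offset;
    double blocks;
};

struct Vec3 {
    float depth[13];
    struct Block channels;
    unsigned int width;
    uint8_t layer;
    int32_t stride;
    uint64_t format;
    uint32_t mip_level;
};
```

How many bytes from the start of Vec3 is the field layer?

Block: @0: inode [8B, align 8] → 8; @8: offset [8B, align 8] → 16; @16: blocks [8B, align 8] → 24; size 24, align 8
@0: depth [52B, align 4] → 52
+4 pad (align 8)
@56: channels [24B, align 8] → 80
@80: width [4B, align 4] → 84
@84: layer [1B, align 1] → 85

84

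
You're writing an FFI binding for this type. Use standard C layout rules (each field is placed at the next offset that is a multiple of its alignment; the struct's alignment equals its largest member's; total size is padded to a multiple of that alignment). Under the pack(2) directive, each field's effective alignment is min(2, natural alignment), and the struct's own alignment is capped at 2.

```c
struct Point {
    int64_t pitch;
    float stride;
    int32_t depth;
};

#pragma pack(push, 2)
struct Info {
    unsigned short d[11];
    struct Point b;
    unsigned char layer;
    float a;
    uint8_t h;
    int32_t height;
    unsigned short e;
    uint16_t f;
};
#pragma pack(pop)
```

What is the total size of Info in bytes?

54

Point: 0..8  pitch  (8B, 8-aligned); 8..12  stride  (4B, 4-aligned); 12..16  depth  (4B, 4-aligned); sizeof = 16, alignof = 8
0..22  d  (22B, 2-aligned)
22..38  b  (16B, 2-aligned)
38..39  layer  (1B, 1-aligned)
39..40  -- padding (1B)
40..44  a  (4B, 2-aligned)
44..45  h  (1B, 1-aligned)
45..46  -- padding (1B)
46..50  height  (4B, 2-aligned)
50..52  e  (2B, 2-aligned)
52..54  f  (2B, 2-aligned)
sizeof = 54, alignof = 2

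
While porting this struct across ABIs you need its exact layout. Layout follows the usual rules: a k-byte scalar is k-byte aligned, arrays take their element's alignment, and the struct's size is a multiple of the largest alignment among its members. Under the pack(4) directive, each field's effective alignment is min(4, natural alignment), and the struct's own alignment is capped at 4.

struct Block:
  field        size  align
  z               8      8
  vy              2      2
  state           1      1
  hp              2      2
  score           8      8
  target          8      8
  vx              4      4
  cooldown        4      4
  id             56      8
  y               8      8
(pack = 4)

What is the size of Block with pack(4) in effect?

104

@0: z [8B, align 4] → 8
@8: vy [2B, align 2] → 10
@10: state [1B, align 1] → 11
+1 pad (align 2)
@12: hp [2B, align 2] → 14
+2 pad (align 4)
@16: score [8B, align 4] → 24
@24: target [8B, align 4] → 32
@32: vx [4B, align 4] → 36
@36: cooldown [4B, align 4] → 40
@40: id [56B, align 4] → 96
@96: y [8B, align 4] → 104
size 104, align 4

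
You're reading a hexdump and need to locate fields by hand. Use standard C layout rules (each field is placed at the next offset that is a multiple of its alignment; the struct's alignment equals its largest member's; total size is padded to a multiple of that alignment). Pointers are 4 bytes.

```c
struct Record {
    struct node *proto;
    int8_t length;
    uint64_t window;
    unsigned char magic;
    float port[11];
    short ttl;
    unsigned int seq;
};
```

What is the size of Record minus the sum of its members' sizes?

0..4  proto  (4B, 4-aligned)
4..5  length  (1B, 1-aligned)
5..8  -- padding (3B)
8..16  window  (8B, 8-aligned)
16..17  magic  (1B, 1-aligned)
17..20  -- padding (3B)
20..64  port  (44B, 4-aligned)
64..66  ttl  (2B, 2-aligned)
66..68  -- padding (2B)
68..72  seq  (4B, 4-aligned)
sizeof = 72, alignof = 8
data bytes 64, size 72 → padding 8

8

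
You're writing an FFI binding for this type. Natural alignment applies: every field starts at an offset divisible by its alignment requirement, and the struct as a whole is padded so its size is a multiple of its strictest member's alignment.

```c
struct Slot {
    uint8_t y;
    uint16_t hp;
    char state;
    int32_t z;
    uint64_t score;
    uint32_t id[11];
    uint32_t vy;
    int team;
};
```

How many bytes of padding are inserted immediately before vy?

@0: y [1B, align 1] → 1
+1 pad (align 2)
@2: hp [2B, align 2] → 4
@4: state [1B, align 1] → 5
+3 pad (align 4)
@8: z [4B, align 4] → 12
+4 pad (align 8)
@16: score [8B, align 8] → 24
@24: id [44B, align 4] → 68
@68: vy [4B, align 4] → 72

0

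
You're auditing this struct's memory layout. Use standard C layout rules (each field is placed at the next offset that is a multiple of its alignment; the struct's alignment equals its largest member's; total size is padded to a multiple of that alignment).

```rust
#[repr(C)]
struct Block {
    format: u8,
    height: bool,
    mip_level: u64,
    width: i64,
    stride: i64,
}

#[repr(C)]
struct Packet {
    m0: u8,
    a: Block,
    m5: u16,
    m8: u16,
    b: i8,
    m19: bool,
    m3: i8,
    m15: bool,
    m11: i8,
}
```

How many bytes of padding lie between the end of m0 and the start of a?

7

Block: 0..1  format  (1B, 1-aligned); 1..2  height  (1B, 1-aligned); 2..8  -- padding (6B); 8..16  mip_level  (8B, 8-aligned); 16..24  width  (8B, 8-aligned); 24..32  stride  (8B, 8-aligned); sizeof = 32, alignof = 8
0..1  m0  (1B, 1-aligned)
1..8  -- padding (7B)
8..40  a  (32B, 8-aligned)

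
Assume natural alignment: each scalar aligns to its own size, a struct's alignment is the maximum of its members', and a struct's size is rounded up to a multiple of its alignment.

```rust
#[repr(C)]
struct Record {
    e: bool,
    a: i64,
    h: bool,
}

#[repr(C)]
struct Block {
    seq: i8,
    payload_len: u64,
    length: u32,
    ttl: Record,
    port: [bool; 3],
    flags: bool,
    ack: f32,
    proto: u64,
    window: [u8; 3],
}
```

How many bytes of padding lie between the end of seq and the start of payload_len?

7

Record: 0..1  e  (1B, 1-aligned); 1..8  -- padding (7B); 8..16  a  (8B, 8-aligned); 16..17  h  (1B, 1-aligned); 17..24  -- tail padding (7B); sizeof = 24, alignof = 8
0..1  seq  (1B, 1-aligned)
1..8  -- padding (7B)
8..16  payload_len  (8B, 8-aligned)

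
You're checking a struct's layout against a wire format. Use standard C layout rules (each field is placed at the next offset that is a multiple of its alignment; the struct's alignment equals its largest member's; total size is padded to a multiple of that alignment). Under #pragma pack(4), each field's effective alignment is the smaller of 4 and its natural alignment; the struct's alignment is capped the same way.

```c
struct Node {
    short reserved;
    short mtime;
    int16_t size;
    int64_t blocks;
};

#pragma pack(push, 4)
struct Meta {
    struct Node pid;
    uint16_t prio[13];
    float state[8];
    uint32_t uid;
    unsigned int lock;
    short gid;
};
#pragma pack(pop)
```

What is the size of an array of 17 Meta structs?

Node: 0..2  reserved  (2B, 2-aligned); 2..4  mtime  (2B, 2-aligned); 4..6  size  (2B, 2-aligned); 6..8  -- padding (2B); 8..16  blocks  (8B, 8-aligned); sizeof = 16, alignof = 8
0..16  pid  (16B, 4-aligned)
16..42  prio  (26B, 2-aligned)
42..44  -- padding (2B)
44..76  state  (32B, 4-aligned)
76..80  uid  (4B, 4-aligned)
80..84  lock  (4B, 4-aligned)
84..86  gid  (2B, 2-aligned)
86..88  -- tail padding (2B)
sizeof = 88, alignof = 4
array of 17: 17 × 88 = 1496

1496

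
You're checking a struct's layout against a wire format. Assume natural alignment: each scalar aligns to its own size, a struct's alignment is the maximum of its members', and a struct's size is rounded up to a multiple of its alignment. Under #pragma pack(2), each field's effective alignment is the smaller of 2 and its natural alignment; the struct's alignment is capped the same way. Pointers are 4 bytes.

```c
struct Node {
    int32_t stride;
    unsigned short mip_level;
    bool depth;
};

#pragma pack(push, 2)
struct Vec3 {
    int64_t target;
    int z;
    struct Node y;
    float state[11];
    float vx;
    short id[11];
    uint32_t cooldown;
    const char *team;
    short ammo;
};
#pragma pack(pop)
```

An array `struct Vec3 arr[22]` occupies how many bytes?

Node: 0..4  stride  (4B, 4-aligned); 4..6  mip_level  (2B, 2-aligned); 6..7  depth  (1B, 1-aligned); 7..8  -- tail padding (1B); sizeof = 8, alignof = 4
0..8  target  (8B, 2-aligned)
8..12  z  (4B, 2-aligned)
12..20  y  (8B, 2-aligned)
20..64  state  (44B, 2-aligned)
64..68  vx  (4B, 2-aligned)
68..90  id  (22B, 2-aligned)
90..94  cooldown  (4B, 2-aligned)
94..98  team  (4B, 2-aligned)
98..100  ammo  (2B, 2-aligned)
sizeof = 100, alignof = 2
array of 22: 22 × 100 = 2200

2200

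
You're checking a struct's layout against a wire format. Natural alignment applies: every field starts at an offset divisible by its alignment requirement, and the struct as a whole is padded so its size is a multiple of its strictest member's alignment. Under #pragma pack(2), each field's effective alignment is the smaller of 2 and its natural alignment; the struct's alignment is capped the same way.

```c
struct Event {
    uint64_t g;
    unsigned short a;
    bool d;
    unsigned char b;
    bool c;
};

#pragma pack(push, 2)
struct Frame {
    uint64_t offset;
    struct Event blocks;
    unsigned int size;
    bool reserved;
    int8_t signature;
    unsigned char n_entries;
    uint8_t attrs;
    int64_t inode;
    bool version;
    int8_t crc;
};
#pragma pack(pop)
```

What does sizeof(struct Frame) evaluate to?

42

Event: @0: g [8B, align 8] → 8; @8: a [2B, align 2] → 10; @10: d [1B, align 1] → 11; @11: b [1B, align 1] → 12; @12: c [1B, align 1] → 13; +3 tail pad (align 8); size 16, align 8
@0: offset [8B, align 2] → 8
@8: blocks [16B, align 2] → 24
@24: size [4B, align 2] → 28
@28: reserved [1B, align 1] → 29
@29: signature [1B, align 1] → 30
@30: n_entries [1B, align 1] → 31
@31: attrs [1B, align 1] → 32
@32: inode [8B, align 2] → 40
@40: version [1B, align 1] → 41
@41: crc [1B, align 1] → 42
size 42, align 2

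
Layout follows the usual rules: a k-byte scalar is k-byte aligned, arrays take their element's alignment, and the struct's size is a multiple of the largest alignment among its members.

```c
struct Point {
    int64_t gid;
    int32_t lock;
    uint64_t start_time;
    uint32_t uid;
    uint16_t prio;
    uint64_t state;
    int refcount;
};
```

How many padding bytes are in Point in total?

10

0..8  gid  (8B, 8-aligned)
8..12  lock  (4B, 4-aligned)
12..16  -- padding (4B)
16..24  start_time  (8B, 8-aligned)
24..28  uid  (4B, 4-aligned)
28..30  prio  (2B, 2-aligned)
30..32  -- padding (2B)
32..40  state  (8B, 8-aligned)
40..44  refcount  (4B, 4-aligned)
44..48  -- tail padding (4B)
sizeof = 48, alignof = 8
data bytes 38, size 48 → padding 10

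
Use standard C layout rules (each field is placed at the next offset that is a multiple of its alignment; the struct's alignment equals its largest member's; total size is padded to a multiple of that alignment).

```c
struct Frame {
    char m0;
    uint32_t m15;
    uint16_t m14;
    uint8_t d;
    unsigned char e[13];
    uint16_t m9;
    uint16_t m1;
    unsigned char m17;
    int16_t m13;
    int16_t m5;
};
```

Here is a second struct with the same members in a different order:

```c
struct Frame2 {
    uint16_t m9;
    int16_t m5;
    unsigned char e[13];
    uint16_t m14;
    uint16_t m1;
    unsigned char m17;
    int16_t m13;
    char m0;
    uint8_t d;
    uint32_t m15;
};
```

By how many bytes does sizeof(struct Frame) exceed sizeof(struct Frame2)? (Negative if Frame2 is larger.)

4

m0 at 0 (size 1, align 1) → ends 1
pad 3 to align 4 for m15
m15 at 4 (size 4, align 4) → ends 8
m14 at 8 (size 2, align 2) → ends 10
d at 10 (size 1, align 1) → ends 11
e at 11 (size 13, align 1) → ends 24
m9 at 24 (size 2, align 2) → ends 26
m1 at 26 (size 2, align 2) → ends 28
m17 at 28 (size 1, align 1) → ends 29
pad 1 to align 2 for m13
m13 at 30 (size 2, align 2) → ends 32
m5 at 32 (size 2, align 2) → ends 34
tail pad 2 to reach multiple of 4
total 36 bytes, alignment 4
— Frame2 —
m9 at 0 (size 2, align 2) → ends 2
m5 at 2 (size 2, align 2) → ends 4
e at 4 (size 13, align 1) → ends 17
pad 1 to align 2 for m14
m14 at 18 (size 2, align 2) → ends 20
m1 at 20 (size 2, align 2) → ends 22
m17 at 22 (size 1, align 1) → ends 23
pad 1 to align 2 for m13
m13 at 24 (size 2, align 2) → ends 26
m0 at 26 (size 1, align 1) → ends 27
d at 27 (size 1, align 1) → ends 28
m15 at 28 (size 4, align 4) → ends 32
total 32 bytes, alignment 4
36 − 32 = 4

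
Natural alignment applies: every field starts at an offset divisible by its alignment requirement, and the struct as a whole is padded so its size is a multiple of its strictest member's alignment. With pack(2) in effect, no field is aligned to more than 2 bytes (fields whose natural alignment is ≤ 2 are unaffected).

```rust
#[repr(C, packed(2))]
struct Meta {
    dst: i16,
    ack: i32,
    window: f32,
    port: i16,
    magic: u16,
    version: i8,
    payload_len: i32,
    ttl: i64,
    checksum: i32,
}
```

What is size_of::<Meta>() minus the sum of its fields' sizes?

1

0..2  dst  (2B, 2-aligned)
2..6  ack  (4B, 2-aligned)
6..10  window  (4B, 2-aligned)
10..12  port  (2B, 2-aligned)
12..14  magic  (2B, 2-aligned)
14..15  version  (1B, 1-aligned)
15..16  -- padding (1B)
16..20  payload_len  (4B, 2-aligned)
20..28  ttl  (8B, 2-aligned)
28..32  checksum  (4B, 2-aligned)
sizeof = 32, alignof = 2
data bytes 31, size 32 → padding 1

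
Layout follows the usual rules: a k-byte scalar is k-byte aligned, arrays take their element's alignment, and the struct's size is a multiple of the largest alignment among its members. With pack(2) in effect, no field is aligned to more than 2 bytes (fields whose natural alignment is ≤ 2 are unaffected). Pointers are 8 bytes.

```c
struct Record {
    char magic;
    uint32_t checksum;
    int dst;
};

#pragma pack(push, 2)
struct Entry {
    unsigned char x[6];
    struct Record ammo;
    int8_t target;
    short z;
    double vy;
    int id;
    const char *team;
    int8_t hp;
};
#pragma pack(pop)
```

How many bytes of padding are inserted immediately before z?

1

Record: 0..1  magic  (1B, 1-aligned); 1..4  -- padding (3B); 4..8  checksum  (4B, 4-aligned); 8..12  dst  (4B, 4-aligned); sizeof = 12, alignof = 4
0..6  x  (6B, 1-aligned)
6..18  ammo  (12B, 2-aligned)
18..19  target  (1B, 1-aligned)
19..20  -- padding (1B)
20..22  z  (2B, 2-aligned)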